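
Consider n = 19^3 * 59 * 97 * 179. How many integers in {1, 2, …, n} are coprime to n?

φ(19^3) = 19^2·(19−1) = 361·18 = 6498.
φ(59) = 59 − 1 = 58.
φ(97) = 97 − 1 = 96.
φ(179) = 179 − 1 = 178.
φ(7026476203) = 6498 × 58 × 96 × 178 = 6440193792.

6440193792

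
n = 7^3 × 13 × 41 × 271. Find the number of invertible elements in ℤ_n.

38102400

φ(7^3) = 7^2·(7−1) = 49·6 = 294.
φ(13) = 13 − 1 = 12.
φ(41) = 41 − 1 = 40.
φ(271) = 271 − 1 = 270.
Multiply: 294 · 12 · 40 · 270 = 38102400.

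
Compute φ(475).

Factor 475: 475 = 5^2 · 19.
φ(475) = 475 · (1 − 1/5) · (1 − 1/19)
       = 475 · 72/95 = 360.

360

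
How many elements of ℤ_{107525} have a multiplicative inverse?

Prime factorization: 107525 = 5^2 * 11 * 17 * 23.
φ(5^2) = 5^2 − 5^1 = 25 − 5 = 20.
φ(11) = 11 − 1 = 10.
φ(17) = 17 − 1 = 16.
φ(23) = 23 − 1 = 22.
Multiply: 20 · 10 · 16 · 22 = 70400.

70400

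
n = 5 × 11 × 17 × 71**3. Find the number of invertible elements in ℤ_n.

φ(5) = 5 − 1 = 4.
φ(11) = 11 − 1 = 10.
φ(17) = 17 − 1 = 16.
φ(71^3) = 71^3 − 71^2 = 357911 − 5041 = 352870.
Multiply: 4 · 10 · 16 · 352870 = 225836800.

225836800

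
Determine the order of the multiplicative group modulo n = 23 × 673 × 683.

10082688

φ(10572157) = 10572157 · (1 − 1/23) · (1 − 1/673) · (1 − 1/683)
       = 10572157 · 10082688/10572157 = 10082688.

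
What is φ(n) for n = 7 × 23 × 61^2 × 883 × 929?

395431787520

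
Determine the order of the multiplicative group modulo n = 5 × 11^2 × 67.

29040

φ(5) = 5 − 1 = 4.
φ(11^2) = 11^2 − 11^1 = 121 − 11 = 110.
φ(67) = 67 − 1 = 66.
Since φ is multiplicative, φ(40535) = 4 · 110 · 66 = 29040.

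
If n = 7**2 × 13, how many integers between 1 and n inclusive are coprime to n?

504

φ(637) = 637 · (1 − 1/7) · (1 − 1/13)
       = 637 · 72/91 = 504.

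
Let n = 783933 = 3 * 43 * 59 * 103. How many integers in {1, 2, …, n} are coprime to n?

496944

φ(3) = 3 − 1 = 2.
φ(43) = 43 − 1 = 42.
φ(59) = 59 − 1 = 58.
φ(103) = 103 − 1 = 102.
Since φ is multiplicative, φ(783933) = 2 · 42 · 58 · 102 = 496944.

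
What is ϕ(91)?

72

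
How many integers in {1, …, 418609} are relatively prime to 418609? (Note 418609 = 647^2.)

417962

φ(418609) = 418609 · (1 − 1/647)
       = 418609 · 646/647 = 417962.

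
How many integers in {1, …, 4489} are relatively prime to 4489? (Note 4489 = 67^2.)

φ(4489) = 4489 · (1 − 1/67)
       = 4489 · 66/67 = 4422.

4422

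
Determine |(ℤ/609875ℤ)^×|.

609875 = 5**3 · 7 · 17 · 41.
φ(5^3) = 5^3 − 5^2 = 125 − 25 = 100.
φ(7) = 7 − 1 = 6.
φ(17) = 17 − 1 = 16.
φ(41) = 41 − 1 = 40.
Multiply: 100 · 6 · 16 · 40 = 384000.

384000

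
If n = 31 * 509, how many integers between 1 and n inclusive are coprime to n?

φ(15779) = 15779 · (1 − 1/31) · (1 − 1/509)
       = 15779 · 15240/15779 = 15240.

15240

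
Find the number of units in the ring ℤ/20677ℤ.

First factor: 20677 = 23 × 29 × 31.
φ(20677) = 20677 · (1 − 1/23) · (1 − 1/29) · (1 − 1/31)
       = 20677 · 18480/20677 = 18480.

18480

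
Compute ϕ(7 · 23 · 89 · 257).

2973696

φ(3682553) = 3682553 · (1 − 1/7) · (1 − 1/23) · (1 − 1/89) · (1 − 1/257)
       = 3682553 · 2973696/3682553 = 2973696.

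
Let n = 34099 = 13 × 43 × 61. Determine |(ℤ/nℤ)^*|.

30240

φ(13) = 13 − 1 = 12.
φ(43) = 43 − 1 = 42.
φ(61) = 61 − 1 = 60.
φ(34099) = 12 × 42 × 60 = 30240.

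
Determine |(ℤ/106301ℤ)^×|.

89856

Prime factorization: 106301 = 13^2 * 17 * 37.
φ(13^2) = 13^2 − 13^1 = 169 − 13 = 156.
φ(17) = 17 − 1 = 16.
φ(37) = 37 − 1 = 36.
φ(106301) = 156 × 16 × 36 = 89856.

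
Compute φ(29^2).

812

φ(29^2) = 29^1·(29−1) = 29·28 = 812.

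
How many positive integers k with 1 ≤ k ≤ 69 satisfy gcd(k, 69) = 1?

44

Prime factorization: 69 = 3 · 23.
φ(3) = 3 − 1 = 2.
φ(23) = 23 − 1 = 22.
Multiply: 2 · 22 = 44.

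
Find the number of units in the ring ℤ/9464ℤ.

3744

First factor: 9464 = 2^3 · 7 · 13^2.
φ(9464) = 9464 · (1 − 1/2) · (1 − 1/7) · (1 − 1/13)
       = 9464 · 72/182 = 3744.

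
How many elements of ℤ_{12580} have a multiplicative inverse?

Factor 12580: 12580 = 2**2 · 5 · 17 · 37.
φ(2^2) = 2^2 − 2^1 = 4 − 2 = 2.
φ(5) = 5 − 1 = 4.
φ(17) = 17 − 1 = 16.
φ(37) = 37 − 1 = 36.
Since φ is multiplicative, φ(12580) = 2 · 4 · 16 · 36 = 4608.

4608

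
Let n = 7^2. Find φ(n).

φ(49) = 49 · (1 − 1/7)
       = 49 · 6/7 = 42.

42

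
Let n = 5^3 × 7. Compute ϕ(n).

φ(5^3) = 5^2·(5−1) = 25·4 = 100.
φ(7) = 7 − 1 = 6.
φ(875) = 100 × 6 = 600.

600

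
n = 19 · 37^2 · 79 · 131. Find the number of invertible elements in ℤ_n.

φ(19) = 19 − 1 = 18.
φ(37^2) = 37^2 − 37^1 = 1369 − 37 = 1332.
φ(79) = 79 − 1 = 78.
φ(131) = 131 − 1 = 130.
φ(269187839) = 18 × 1332 × 78 × 130 = 243116640.

243116640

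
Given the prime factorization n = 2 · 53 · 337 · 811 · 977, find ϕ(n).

φ(28304219534) = 28304219534 · (1 − 1/2) · (1 − 1/53) · (1 − 1/337) · (1 − 1/811) · (1 − 1/977)
       = 28304219534 · 13812664320/28304219534 = 13812664320.

13812664320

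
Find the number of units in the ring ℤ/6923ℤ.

Factor 6923: 6923 = 7 · 23 · 43.
φ(6923) = 6923 · (1 − 1/7) · (1 − 1/23) · (1 − 1/43)
       = 6923 · 5544/6923 = 5544.

5544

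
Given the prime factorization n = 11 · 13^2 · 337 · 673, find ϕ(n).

352235520

φ(11) = 11 − 1 = 10.
φ(13^2) = 13^2 − 13^1 = 169 − 13 = 156.
φ(337) = 337 − 1 = 336.
φ(673) = 673 − 1 = 672.
Since φ is multiplicative, φ(421623059) = 10 · 156 · 336 · 672 = 352235520.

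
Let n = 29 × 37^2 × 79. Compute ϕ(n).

2909088

φ(29) = 29 − 1 = 28.
φ(37^2) = 37^2 − 37^1 = 1369 − 37 = 1332.
φ(79) = 79 − 1 = 78.
φ(3136379) = 28 × 1332 × 78 = 2909088.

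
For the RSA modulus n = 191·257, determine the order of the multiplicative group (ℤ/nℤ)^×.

φ(n) = (p − 1)(q − 1) = (191−1)(257−1) = 190·256 = 48640.

48640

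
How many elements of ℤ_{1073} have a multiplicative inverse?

1008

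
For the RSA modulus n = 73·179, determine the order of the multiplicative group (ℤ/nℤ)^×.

12816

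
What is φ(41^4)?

φ(2825761) = 2825761 · (1 − 1/41)
       = 2825761 · 40/41 = 2756840.

2756840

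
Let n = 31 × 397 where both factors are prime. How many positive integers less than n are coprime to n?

φ(pq) = (p−1)(q−1) = 30 · 396 = 11880.

11880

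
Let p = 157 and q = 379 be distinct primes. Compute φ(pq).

58968

For distinct primes, φ(pq) = (p−1)(q−1) = 156 × 378 = 58968.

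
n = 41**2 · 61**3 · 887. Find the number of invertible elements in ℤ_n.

φ(41^2) = 41^1·(41−1) = 41·40 = 1640.
φ(61^3) = 61^2·(61−1) = 3721·60 = 223260.
φ(887) = 887 − 1 = 886.
φ(338439339107) = 1640 × 223260 × 886 = 324405710400.

324405710400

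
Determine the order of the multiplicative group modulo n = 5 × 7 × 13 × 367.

φ(5) = 5 − 1 = 4.
φ(7) = 7 − 1 = 6.
φ(13) = 13 − 1 = 12.
φ(367) = 367 − 1 = 366.
Multiply: 4 · 6 · 12 · 366 = 105408.

105408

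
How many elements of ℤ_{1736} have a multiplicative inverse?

First factor: 1736 = 2**3 × 7 × 31.
φ(2^3) = 2^3 − 2^2 = 8 − 4 = 4.
φ(7) = 7 − 1 = 6.
φ(31) = 31 − 1 = 30.
Since φ is multiplicative, φ(1736) = 4 · 6 · 30 = 720.

720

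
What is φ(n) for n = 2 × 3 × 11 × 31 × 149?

88800

φ(2) = 2 − 1 = 1.
φ(3) = 3 − 1 = 2.
φ(11) = 11 − 1 = 10.
φ(31) = 31 − 1 = 30.
φ(149) = 149 − 1 = 148.
φ(304854) = 1 × 2 × 10 × 30 × 148 = 88800.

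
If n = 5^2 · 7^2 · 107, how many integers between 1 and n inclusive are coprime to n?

89040

φ(5^2) = 5^1·(5−1) = 5·4 = 20.
φ(7^2) = 7^2 − 7^1 = 49 − 7 = 42.
φ(107) = 107 − 1 = 106.
Since φ is multiplicative, φ(131075) = 20 · 42 · 106 = 89040.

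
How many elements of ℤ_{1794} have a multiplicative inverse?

528

1794 = 2 · 3 · 13 · 23.
φ(2) = 2 − 1 = 1.
φ(3) = 3 − 1 = 2.
φ(13) = 13 − 1 = 12.
φ(23) = 23 − 1 = 22.
Multiply: 1 · 2 · 12 · 22 = 528.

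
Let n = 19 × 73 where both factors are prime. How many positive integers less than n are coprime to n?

φ(pq) = (p−1)(q−1) = 18 · 72 = 1296.

1296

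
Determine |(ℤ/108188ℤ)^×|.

108188 = 2**2 * 17 * 37 * 43.
φ(2^2) = 2^2 − 2^1 = 4 − 2 = 2.
φ(17) = 17 − 1 = 16.
φ(37) = 37 − 1 = 36.
φ(43) = 43 − 1 = 42.
Multiply: 2 · 16 · 36 · 42 = 48384.

48384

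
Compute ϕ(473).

420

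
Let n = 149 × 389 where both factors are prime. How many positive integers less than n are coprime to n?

φ(57961) = 57961 · (1 − 1/149) · (1 − 1/389)
       = 57961 · 57424/57961 = 57424.

57424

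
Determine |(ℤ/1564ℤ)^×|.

704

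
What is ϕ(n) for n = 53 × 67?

3432

φ(53) = 53 − 1 = 52.
φ(67) = 67 − 1 = 66.
φ(3551) = 52 × 66 = 3432.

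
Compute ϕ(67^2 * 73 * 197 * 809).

φ(67^2) = 67^1·(67−1) = 67·66 = 4422.
φ(73) = 73 − 1 = 72.
φ(197) = 197 − 1 = 196.
φ(809) = 809 − 1 = 808.
φ(52226053981) = 4422 × 72 × 196 × 808 = 50421837312.

50421837312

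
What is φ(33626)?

Factor 33626: 33626 = 2 · 17 · 23 · 43.
φ(2) = 2 − 1 = 1.
φ(17) = 17 − 1 = 16.
φ(23) = 23 − 1 = 22.
φ(43) = 43 − 1 = 42.
φ(33626) = 1 × 16 × 22 × 42 = 14784.

14784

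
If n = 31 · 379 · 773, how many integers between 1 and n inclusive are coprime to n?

8754480

φ(9081977) = 9081977 · (1 − 1/31) · (1 − 1/379) · (1 − 1/773)
       = 9081977 · 8754480/9081977 = 8754480.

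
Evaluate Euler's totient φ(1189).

Factor 1189: 1189 = 29 × 41.
φ(29) = 29 − 1 = 28.
φ(41) = 41 − 1 = 40.
Multiply: 28 · 40 = 1120.

1120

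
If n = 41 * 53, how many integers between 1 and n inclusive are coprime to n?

2080

φ(2173) = 2173 · (1 − 1/41) · (1 − 1/53)
       = 2173 · 2080/2173 = 2080.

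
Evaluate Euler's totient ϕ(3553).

3553 = 11 × 17 × 19.
φ(3553) = 3553 · (1 − 1/11) · (1 − 1/17) · (1 − 1/19)
       = 3553 · 2880/3553 = 2880.

2880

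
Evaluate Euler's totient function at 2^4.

φ(2^4) = 2^3·(2−1) = 8·1 = 8.

8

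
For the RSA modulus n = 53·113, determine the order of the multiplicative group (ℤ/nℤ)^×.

5824

φ(5989) = 5989 · (1 − 1/53) · (1 − 1/113)
       = 5989 · 5824/5989 = 5824.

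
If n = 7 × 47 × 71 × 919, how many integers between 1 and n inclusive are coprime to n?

φ(21466921) = 21466921 · (1 − 1/7) · (1 − 1/47) · (1 − 1/71) · (1 − 1/919)
       = 21466921 · 17735760/21466921 = 17735760.

17735760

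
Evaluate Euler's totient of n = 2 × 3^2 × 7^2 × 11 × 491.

φ(2) = 2 − 1 = 1.
φ(3^2) = 3^1·(3−1) = 3·2 = 6.
φ(7^2) = 7^1·(7−1) = 7·6 = 42.
φ(11) = 11 − 1 = 10.
φ(491) = 491 − 1 = 490.
φ(4763682) = 1 × 6 × 42 × 10 × 490 = 1234800.

1234800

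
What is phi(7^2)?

42

φ(7^2) = 7^1·(7−1) = 7·6 = 42.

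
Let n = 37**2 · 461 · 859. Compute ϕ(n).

525713760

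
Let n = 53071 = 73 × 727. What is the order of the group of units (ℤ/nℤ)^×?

52272

φ(53071) = 53071 · (1 − 1/73) · (1 − 1/727)
       = 53071 · 52272/53071 = 52272.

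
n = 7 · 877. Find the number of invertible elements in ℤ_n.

5256

φ(7) = 7 − 1 = 6.
φ(877) = 877 − 1 = 876.
Multiply: 6 · 876 = 5256.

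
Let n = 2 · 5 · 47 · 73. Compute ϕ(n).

φ(2) = 2 − 1 = 1.
φ(5) = 5 − 1 = 4.
φ(47) = 47 − 1 = 46.
φ(73) = 73 − 1 = 72.
Multiply: 1 · 4 · 46 · 72 = 13248.

13248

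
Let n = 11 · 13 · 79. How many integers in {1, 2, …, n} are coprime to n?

9360

φ(11) = 11 − 1 = 10.
φ(13) = 13 − 1 = 12.
φ(79) = 79 − 1 = 78.
Since φ is multiplicative, φ(11297) = 10 · 12 · 78 = 9360.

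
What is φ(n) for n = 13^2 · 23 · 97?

329472

φ(13^2) = 13^1·(13−1) = 13·12 = 156.
φ(23) = 23 − 1 = 22.
φ(97) = 97 − 1 = 96.
Multiply: 156 · 22 · 96 = 329472.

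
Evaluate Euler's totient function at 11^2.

110

φ(11^2) = 11^2 − 11^1 = 121 − 11 = 110.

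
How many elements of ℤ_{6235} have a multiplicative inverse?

Prime factorization: 6235 = 5 · 29 · 43.
φ(5) = 5 − 1 = 4.
φ(29) = 29 − 1 = 28.
φ(43) = 43 − 1 = 42.
Multiply: 4 · 28 · 42 = 4704.

4704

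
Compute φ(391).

352

Prime factorization: 391 = 17 · 23.
φ(17) = 17 − 1 = 16.
φ(23) = 23 − 1 = 22.
φ(391) = 16 × 22 = 352.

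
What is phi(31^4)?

893730

φ(31^4) = 31^4 − 31^3 = 923521 − 29791 = 893730.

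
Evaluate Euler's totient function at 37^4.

φ(37^4) = 37^4 − 37^3 = 1874161 − 50653 = 1823508.

1823508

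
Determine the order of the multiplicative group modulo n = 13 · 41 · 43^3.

φ(42377231) = 42377231 · (1 − 1/13) · (1 − 1/41) · (1 − 1/43)
       = 42377231 · 20160/22919 = 37275840.

37275840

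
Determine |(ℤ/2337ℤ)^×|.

First factor: 2337 = 3 · 19 · 41.
φ(2337) = 2337 · (1 − 1/3) · (1 − 1/19) · (1 − 1/41)
       = 2337 · 1440/2337 = 1440.

1440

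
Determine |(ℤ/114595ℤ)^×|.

80640

114595 = 5 × 13 × 41 × 43.
φ(114595) = 114595 · (1 − 1/5) · (1 − 1/13) · (1 − 1/41) · (1 − 1/43)
       = 114595 · 80640/114595 = 80640.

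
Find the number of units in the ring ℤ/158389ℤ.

First factor: 158389 = 7 · 11^3 · 17.
φ(7) = 7 − 1 = 6.
φ(11^3) = 11^2·(11−1) = 121·10 = 1210.
φ(17) = 17 − 1 = 16.
Since φ is multiplicative, φ(158389) = 6 · 1210 · 16 = 116160.

116160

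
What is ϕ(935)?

935 = 5 * 11 * 17.
φ(935) = 935 · (1 − 1/5) · (1 − 1/11) · (1 − 1/17)
       = 935 · 640/935 = 640.

640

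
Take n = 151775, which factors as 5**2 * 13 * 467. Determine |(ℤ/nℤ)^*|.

111840

φ(151775) = 151775 · (1 − 1/5) · (1 − 1/13) · (1 − 1/467)
       = 151775 · 22368/30355 = 111840.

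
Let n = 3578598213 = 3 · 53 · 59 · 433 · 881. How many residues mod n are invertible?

2293125120

φ(3578598213) = 3578598213 · (1 − 1/3) · (1 − 1/53) · (1 − 1/59) · (1 − 1/433) · (1 − 1/881)
       = 3578598213 · 2293125120/3578598213 = 2293125120.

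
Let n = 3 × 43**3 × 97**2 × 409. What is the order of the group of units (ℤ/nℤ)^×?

590091457536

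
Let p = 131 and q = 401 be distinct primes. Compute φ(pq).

φ(pq) = (p−1)(q−1) = 130 · 400 = 52000.

52000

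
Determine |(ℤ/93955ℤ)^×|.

66528

93955 = 5 × 19 × 23 × 43.
φ(5) = 5 − 1 = 4.
φ(19) = 19 − 1 = 18.
φ(23) = 23 − 1 = 22.
φ(43) = 43 − 1 = 42.
φ(93955) = 4 × 18 × 22 × 42 = 66528.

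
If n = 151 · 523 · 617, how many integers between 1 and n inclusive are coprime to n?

φ(151) = 151 − 1 = 150.
φ(523) = 523 − 1 = 522.
φ(617) = 617 − 1 = 616.
Multiply: 150 · 522 · 616 = 48232800.

48232800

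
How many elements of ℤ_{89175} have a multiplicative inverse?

44800

Prime factorization: 89175 = 3 × 5^2 × 29 × 41.
φ(89175) = 89175 · (1 − 1/3) · (1 − 1/5) · (1 − 1/29) · (1 − 1/41)
       = 89175 · 8960/17835 = 44800.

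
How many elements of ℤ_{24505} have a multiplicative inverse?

17472

Prime factorization: 24505 = 5 · 13^2 · 29.
φ(5) = 5 − 1 = 4.
φ(13^2) = 13^1·(13−1) = 13·12 = 156.
φ(29) = 29 − 1 = 28.
φ(24505) = 4 × 156 × 28 = 17472.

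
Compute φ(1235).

864

Factor 1235: 1235 = 5 · 13 · 19.
φ(1235) = 1235 · (1 − 1/5) · (1 − 1/13) · (1 − 1/19)
       = 1235 · 864/1235 = 864.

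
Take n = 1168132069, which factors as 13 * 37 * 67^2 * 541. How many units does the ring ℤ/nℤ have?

φ(1168132069) = 1168132069 · (1 − 1/13) · (1 − 1/37) · (1 − 1/67) · (1 − 1/541)
       = 1168132069 · 15396480/17434807 = 1031564160.

1031564160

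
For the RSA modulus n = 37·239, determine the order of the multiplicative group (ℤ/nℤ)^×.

8568

φ(pq) = (p−1)(q−1) = 36 · 238 = 8568.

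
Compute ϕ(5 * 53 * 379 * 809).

63528192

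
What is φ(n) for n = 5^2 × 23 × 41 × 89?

1548800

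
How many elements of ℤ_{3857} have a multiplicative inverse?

Prime factorization: 3857 = 7 · 19 · 29.
φ(7) = 7 − 1 = 6.
φ(19) = 19 − 1 = 18.
φ(29) = 29 − 1 = 28.
Since φ is multiplicative, φ(3857) = 6 · 18 · 28 = 3024.

3024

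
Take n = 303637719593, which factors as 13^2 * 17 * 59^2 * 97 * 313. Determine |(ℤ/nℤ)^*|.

φ(13^2) = 13^2 − 13^1 = 169 − 13 = 156.
φ(17) = 17 − 1 = 16.
φ(59^2) = 59^2 − 59^1 = 3481 − 59 = 3422.
φ(97) = 97 − 1 = 96.
φ(313) = 313 − 1 = 312.
Since φ is multiplicative, φ(303637719593) = 156 · 16 · 3422 · 96 · 312 = 255829377024.

255829377024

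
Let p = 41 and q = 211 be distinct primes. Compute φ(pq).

8400

φ(8651) = 8651 · (1 − 1/41) · (1 − 1/211)
       = 8651 · 8400/8651 = 8400.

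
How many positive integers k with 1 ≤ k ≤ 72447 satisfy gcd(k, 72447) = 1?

72447 = 3 · 19 · 31 · 41.
φ(3) = 3 − 1 = 2.
φ(19) = 19 − 1 = 18.
φ(31) = 31 − 1 = 30.
φ(41) = 41 − 1 = 40.
Multiply: 2 · 18 · 30 · 40 = 43200.

43200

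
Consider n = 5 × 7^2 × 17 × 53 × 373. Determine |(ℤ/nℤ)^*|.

51996672

φ(82337885) = 82337885 · (1 − 1/5) · (1 − 1/7) · (1 − 1/17) · (1 − 1/53) · (1 − 1/373)
       = 82337885 · 7428096/11762555 = 51996672.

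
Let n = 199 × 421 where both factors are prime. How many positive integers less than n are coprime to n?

83160

φ(pq) = (p−1)(q−1) = 198 · 420 = 83160.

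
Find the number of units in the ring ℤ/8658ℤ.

2592

Factor 8658: 8658 = 2 * 3**2 * 13 * 37.
φ(8658) = 8658 · (1 − 1/2) · (1 − 1/3) · (1 − 1/13) · (1 − 1/37)
       = 8658 · 864/2886 = 2592.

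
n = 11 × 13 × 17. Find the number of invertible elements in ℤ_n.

1920

φ(11) = 11 − 1 = 10.
φ(13) = 13 − 1 = 12.
φ(17) = 17 − 1 = 16.
Multiply: 10 · 12 · 16 = 1920.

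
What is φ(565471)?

483840

First factor: 565471 = 17 · 29 · 31 · 37.
φ(17) = 17 − 1 = 16.
φ(29) = 29 − 1 = 28.
φ(31) = 31 − 1 = 30.
φ(37) = 37 − 1 = 36.
φ(565471) = 16 × 28 × 30 × 36 = 483840.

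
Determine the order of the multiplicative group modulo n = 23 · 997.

φ(22931) = 22931 · (1 − 1/23) · (1 − 1/997)
       = 22931 · 21912/22931 = 21912.

21912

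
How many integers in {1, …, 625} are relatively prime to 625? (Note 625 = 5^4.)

φ(5^4) = 5^4 − 5^3 = 625 − 125 = 500.

500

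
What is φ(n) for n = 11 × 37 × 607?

φ(11) = 11 − 1 = 10.
φ(37) = 37 − 1 = 36.
φ(607) = 607 − 1 = 606.
Since φ is multiplicative, φ(247049) = 10 · 36 · 606 = 218160.

218160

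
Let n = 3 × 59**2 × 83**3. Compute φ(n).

3866161912

φ(3) = 3 − 1 = 2.
φ(59^2) = 59^1·(59−1) = 59·58 = 3422.
φ(83^3) = 83^3 − 83^2 = 571787 − 6889 = 564898.
Since φ is multiplicative, φ(5971171641) = 2 · 3422 · 564898 = 3866161912.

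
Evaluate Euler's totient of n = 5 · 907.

φ(5) = 5 − 1 = 4.
φ(907) = 907 − 1 = 906.
Multiply: 4 · 906 = 3624.

3624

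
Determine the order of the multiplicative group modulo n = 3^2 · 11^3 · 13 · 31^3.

φ(3^2) = 3^2 − 3^1 = 9 − 3 = 6.
φ(11^3) = 11^3 − 11^2 = 1331 − 121 = 1210.
φ(13) = 13 − 1 = 12.
φ(31^3) = 31^2·(31−1) = 961·30 = 28830.
φ(4639263057) = 6 × 1210 × 12 × 28830 = 2511669600.

2511669600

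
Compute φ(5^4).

500

φ(625) = 625 · (1 − 1/5)
       = 625 · 4/5 = 500.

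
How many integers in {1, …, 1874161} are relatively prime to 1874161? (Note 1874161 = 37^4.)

φ(37^4) = 37^4 − 37^3 = 1874161 − 50653 = 1823508.

1823508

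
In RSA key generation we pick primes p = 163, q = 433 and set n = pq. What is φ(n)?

φ(163) = 163 − 1 = 162.
φ(433) = 433 − 1 = 432.
Multiply: 162 · 432 = 69984.

69984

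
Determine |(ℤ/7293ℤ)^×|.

3840

7293 = 3 * 11 * 13 * 17.
φ(7293) = 7293 · (1 − 1/3) · (1 − 1/11) · (1 − 1/13) · (1 − 1/17)
       = 7293 · 3840/7293 = 3840.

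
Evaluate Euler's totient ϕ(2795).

2016

Prime factorization: 2795 = 5 * 13 * 43.
φ(2795) = 2795 · (1 − 1/5) · (1 − 1/13) · (1 − 1/43)
       = 2795 · 2016/2795 = 2016.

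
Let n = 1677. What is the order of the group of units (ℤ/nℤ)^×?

1008

Prime factorization: 1677 = 3 · 13 · 43.
φ(1677) = 1677 · (1 − 1/3) · (1 − 1/13) · (1 − 1/43)
       = 1677 · 1008/1677 = 1008.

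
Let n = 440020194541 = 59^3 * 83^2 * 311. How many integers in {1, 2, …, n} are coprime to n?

425976514280

φ(59^3) = 59^2·(59−1) = 3481·58 = 201898.
φ(83^2) = 83^1·(83−1) = 83·82 = 6806.
φ(311) = 311 − 1 = 310.
φ(440020194541) = 201898 × 6806 × 310 = 425976514280.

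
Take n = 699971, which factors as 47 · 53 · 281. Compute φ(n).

669760

φ(47) = 47 − 1 = 46.
φ(53) = 53 − 1 = 52.
φ(281) = 281 − 1 = 280.
Multiply: 46 · 52 · 280 = 669760.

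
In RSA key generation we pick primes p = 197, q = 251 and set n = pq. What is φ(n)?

49000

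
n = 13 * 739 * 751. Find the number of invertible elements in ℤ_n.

6642000

φ(13) = 13 − 1 = 12.
φ(739) = 739 − 1 = 738.
φ(751) = 751 − 1 = 750.
Multiply: 12 · 738 · 750 = 6642000.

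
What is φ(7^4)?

2058

φ(2401) = 2401 · (1 − 1/7)
       = 2401 · 6/7 = 2058.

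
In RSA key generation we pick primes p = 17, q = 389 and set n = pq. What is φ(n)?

φ(6613) = 6613 · (1 − 1/17) · (1 − 1/389)
       = 6613 · 6208/6613 = 6208.

6208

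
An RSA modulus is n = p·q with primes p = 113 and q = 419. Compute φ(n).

φ(pq) = (p−1)(q−1) = 112 · 418 = 46816.

46816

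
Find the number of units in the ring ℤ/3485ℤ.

2560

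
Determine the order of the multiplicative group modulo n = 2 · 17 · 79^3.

φ(2) = 2 − 1 = 1.
φ(17) = 17 − 1 = 16.
φ(79^3) = 79^2·(79−1) = 6241·78 = 486798.
Multiply: 1 · 16 · 486798 = 7788768.

7788768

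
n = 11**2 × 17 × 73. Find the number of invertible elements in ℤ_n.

φ(11^2) = 11^1·(11−1) = 11·10 = 110.
φ(17) = 17 − 1 = 16.
φ(73) = 73 − 1 = 72.
φ(150161) = 110 × 16 × 72 = 126720.

126720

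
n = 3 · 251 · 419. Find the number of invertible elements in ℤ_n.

φ(3) = 3 − 1 = 2.
φ(251) = 251 − 1 = 250.
φ(419) = 419 − 1 = 418.
φ(315507) = 2 × 250 × 418 = 209000.

209000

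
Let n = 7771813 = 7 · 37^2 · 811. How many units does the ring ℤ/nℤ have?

6473520

φ(7771813) = 7771813 · (1 − 1/7) · (1 − 1/37) · (1 − 1/811)
       = 7771813 · 174960/210049 = 6473520.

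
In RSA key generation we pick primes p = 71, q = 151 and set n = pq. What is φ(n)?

10500

φ(10721) = 10721 · (1 − 1/71) · (1 − 1/151)
       = 10721 · 10500/10721 = 10500.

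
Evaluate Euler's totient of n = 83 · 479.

39196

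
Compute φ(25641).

25641 = 3^2 · 7 · 11 · 37.
φ(3^2) = 3^1·(3−1) = 3·2 = 6.
φ(7) = 7 − 1 = 6.
φ(11) = 11 − 1 = 10.
φ(37) = 37 − 1 = 36.
φ(25641) = 6 × 6 × 10 × 36 = 12960.

12960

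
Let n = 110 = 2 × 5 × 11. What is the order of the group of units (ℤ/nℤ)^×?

40

φ(110) = 110 · (1 − 1/2) · (1 − 1/5) · (1 − 1/11)
       = 110 · 40/110 = 40.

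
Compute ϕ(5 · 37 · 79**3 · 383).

26777784384

φ(5) = 5 − 1 = 4.
φ(37) = 37 − 1 = 36.
φ(79^3) = 79^2·(79−1) = 6241·78 = 486798.
φ(383) = 383 − 1 = 382.
Multiply: 4 · 36 · 486798 · 382 = 26777784384.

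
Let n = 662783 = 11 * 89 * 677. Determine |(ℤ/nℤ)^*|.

594880

φ(662783) = 662783 · (1 − 1/11) · (1 − 1/89) · (1 − 1/677)
       = 662783 · 594880/662783 = 594880.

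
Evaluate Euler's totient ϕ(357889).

282240

Factor 357889: 357889 = 7 · 29 · 41 · 43.
φ(357889) = 357889 · (1 − 1/7) · (1 − 1/29) · (1 − 1/41) · (1 − 1/43)
       = 357889 · 282240/357889 = 282240.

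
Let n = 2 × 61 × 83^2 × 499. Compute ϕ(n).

203363280

φ(2) = 2 − 1 = 1.
φ(61) = 61 − 1 = 60.
φ(83^2) = 83^1·(83−1) = 83·82 = 6806.
φ(499) = 499 − 1 = 498.
Since φ is multiplicative, φ(419388542) = 1 · 60 · 6806 · 498 = 203363280.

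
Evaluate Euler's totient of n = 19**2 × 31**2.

318060

φ(346921) = 346921 · (1 − 1/19) · (1 − 1/31)
       = 346921 · 540/589 = 318060.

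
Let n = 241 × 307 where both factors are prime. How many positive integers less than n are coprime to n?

73440

φ(n) = (p − 1)(q − 1) = (241−1)(307−1) = 240·306 = 73440.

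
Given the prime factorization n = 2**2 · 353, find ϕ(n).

704

φ(2^2) = 2^2 − 2^1 = 4 − 2 = 2.
φ(353) = 353 − 1 = 352.
φ(1412) = 2 × 352 = 704.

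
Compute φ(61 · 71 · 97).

φ(61) = 61 − 1 = 60.
φ(71) = 71 − 1 = 70.
φ(97) = 97 − 1 = 96.
Since φ is multiplicative, φ(420107) = 60 · 70 · 96 = 403200.

403200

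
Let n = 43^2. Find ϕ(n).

1806

φ(1849) = 1849 · (1 − 1/43)
       = 1849 · 42/43 = 1806.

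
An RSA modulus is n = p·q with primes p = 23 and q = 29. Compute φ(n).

φ(667) = 667 · (1 − 1/23) · (1 − 1/29)
       = 667 · 616/667 = 616.

616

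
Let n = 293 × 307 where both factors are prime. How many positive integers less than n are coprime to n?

φ(89951) = 89951 · (1 − 1/293) · (1 − 1/307)
       = 89951 · 89352/89951 = 89352.

89352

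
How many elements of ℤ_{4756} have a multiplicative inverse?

2240

Factor 4756: 4756 = 2^2 × 29 × 41.
φ(4756) = 4756 · (1 − 1/2) · (1 − 1/29) · (1 − 1/41)
       = 4756 · 1120/2378 = 2240.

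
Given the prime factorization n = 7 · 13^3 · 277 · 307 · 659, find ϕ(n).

φ(7) = 7 − 1 = 6.
φ(13^3) = 13^2·(13−1) = 169·12 = 2028.
φ(277) = 277 − 1 = 276.
φ(307) = 307 − 1 = 306.
φ(659) = 659 − 1 = 658.
φ(861849940679) = 6 × 2028 × 276 × 306 × 658 = 676200680064.

676200680064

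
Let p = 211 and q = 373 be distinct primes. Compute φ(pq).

φ(n) = (p − 1)(q − 1) = (211−1)(373−1) = 210·372 = 78120.

78120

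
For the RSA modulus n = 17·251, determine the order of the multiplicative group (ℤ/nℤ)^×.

φ(4267) = 4267 · (1 − 1/17) · (1 − 1/251)
       = 4267 · 4000/4267 = 4000.

4000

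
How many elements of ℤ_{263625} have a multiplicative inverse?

129600

Factor 263625: 263625 = 3 × 5^3 × 19 × 37.
φ(263625) = 263625 · (1 − 1/3) · (1 − 1/5) · (1 − 1/19) · (1 − 1/37)
       = 263625 · 5184/10545 = 129600.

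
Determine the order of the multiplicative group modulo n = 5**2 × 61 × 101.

120000

φ(154025) = 154025 · (1 − 1/5) · (1 − 1/61) · (1 − 1/101)
       = 154025 · 24000/30805 = 120000.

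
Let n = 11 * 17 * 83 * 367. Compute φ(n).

φ(5696207) = 5696207 · (1 − 1/11) · (1 − 1/17) · (1 − 1/83) · (1 − 1/367)
       = 5696207 · 4801920/5696207 = 4801920.

4801920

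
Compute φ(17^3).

4624

φ(4913) = 4913 · (1 − 1/17)
       = 4913 · 16/17 = 4624.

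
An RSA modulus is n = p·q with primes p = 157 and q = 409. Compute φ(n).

For distinct primes, φ(pq) = (p−1)(q−1) = 156 × 408 = 63648.

63648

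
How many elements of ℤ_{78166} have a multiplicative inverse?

31680

Prime factorization: 78166 = 2 × 11^2 × 17 × 19.
φ(78166) = 78166 · (1 − 1/2) · (1 − 1/11) · (1 − 1/17) · (1 − 1/19)
       = 78166 · 2880/7106 = 31680.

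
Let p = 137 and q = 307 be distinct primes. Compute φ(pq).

41616

φ(pq) = (p−1)(q−1) = 136 · 306 = 41616.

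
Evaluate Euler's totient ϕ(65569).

Factor 65569: 65569 = 7 · 17 · 19 · 29.
φ(65569) = 65569 · (1 − 1/7) · (1 − 1/17) · (1 − 1/19) · (1 − 1/29)
       = 65569 · 48384/65569 = 48384.

48384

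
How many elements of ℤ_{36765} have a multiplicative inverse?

18144

First factor: 36765 = 3**2 · 5 · 19 · 43.
φ(3^2) = 3^2 − 3^1 = 9 − 3 = 6.
φ(5) = 5 − 1 = 4.
φ(19) = 19 − 1 = 18.
φ(43) = 43 − 1 = 42.
φ(36765) = 6 × 4 × 18 × 42 = 18144.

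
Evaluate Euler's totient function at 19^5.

φ(2476099) = 2476099 · (1 − 1/19)
       = 2476099 · 18/19 = 2345778.

2345778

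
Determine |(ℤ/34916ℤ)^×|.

34916 = 2^2 · 7 · 29 · 43.
φ(34916) = 34916 · (1 − 1/2) · (1 − 1/7) · (1 − 1/29) · (1 − 1/43)
       = 34916 · 7056/17458 = 14112.

14112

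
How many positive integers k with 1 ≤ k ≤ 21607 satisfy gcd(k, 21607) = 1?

21607 = 17 · 31 · 41.
φ(21607) = 21607 · (1 − 1/17) · (1 − 1/31) · (1 − 1/41)
       = 21607 · 19200/21607 = 19200.

19200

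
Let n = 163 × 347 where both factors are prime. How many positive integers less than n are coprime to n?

φ(pq) = (p−1)(q−1) = 162 · 346 = 56052.

56052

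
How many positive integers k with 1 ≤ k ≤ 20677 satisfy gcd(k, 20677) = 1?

First factor: 20677 = 23 * 29 * 31.
φ(23) = 23 − 1 = 22.
φ(29) = 29 − 1 = 28.
φ(31) = 31 − 1 = 30.
Multiply: 22 · 28 · 30 = 18480.

18480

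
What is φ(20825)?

13440

20825 = 5^2 × 7^2 × 17.
φ(20825) = 20825 · (1 − 1/5) · (1 − 1/7) · (1 − 1/17)
       = 20825 · 384/595 = 13440.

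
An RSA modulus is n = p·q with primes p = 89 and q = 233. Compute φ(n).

20416

φ(pq) = (p−1)(q−1) = 88 · 232 = 20416.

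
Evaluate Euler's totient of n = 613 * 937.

φ(574381) = 574381 · (1 − 1/613) · (1 − 1/937)
       = 574381 · 572832/574381 = 572832.

572832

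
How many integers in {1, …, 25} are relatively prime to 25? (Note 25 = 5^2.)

20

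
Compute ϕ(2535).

1248

Prime factorization: 2535 = 3 · 5 · 13^2.
φ(3) = 3 − 1 = 2.
φ(5) = 5 − 1 = 4.
φ(13^2) = 13^2 − 13^1 = 169 − 13 = 156.
Since φ is multiplicative, φ(2535) = 2 · 4 · 156 = 1248.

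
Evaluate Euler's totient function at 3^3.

18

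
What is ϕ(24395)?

First factor: 24395 = 5 * 7 * 17 * 41.
φ(24395) = 24395 · (1 − 1/5) · (1 − 1/7) · (1 − 1/17) · (1 − 1/41)
       = 24395 · 15360/24395 = 15360.

15360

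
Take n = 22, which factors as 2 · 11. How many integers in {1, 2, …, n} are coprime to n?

10

φ(22) = 22 · (1 − 1/2) · (1 − 1/11)
       = 22 · 10/22 = 10.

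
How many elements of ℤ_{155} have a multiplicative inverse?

120

Prime factorization: 155 = 5 · 31.
φ(155) = 155 · (1 − 1/5) · (1 − 1/31)
       = 155 · 120/155 = 120.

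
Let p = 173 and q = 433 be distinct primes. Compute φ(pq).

φ(pq) = (p−1)(q−1) = 172 · 432 = 74304.

74304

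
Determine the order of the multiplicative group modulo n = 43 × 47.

φ(2021) = 2021 · (1 − 1/43) · (1 − 1/47)
       = 2021 · 1932/2021 = 1932.

1932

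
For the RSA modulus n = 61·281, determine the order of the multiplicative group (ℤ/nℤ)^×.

16800

φ(17141) = 17141 · (1 − 1/61) · (1 − 1/281)
       = 17141 · 16800/17141 = 16800.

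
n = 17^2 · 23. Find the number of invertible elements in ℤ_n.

5984

φ(17^2) = 17^2 − 17^1 = 289 − 17 = 272.
φ(23) = 23 − 1 = 22.
Multiply: 272 · 22 = 5984.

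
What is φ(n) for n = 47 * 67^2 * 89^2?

1593122784

φ(47) = 47 − 1 = 46.
φ(67^2) = 67^2 − 67^1 = 4489 − 67 = 4422.
φ(89^2) = 89^2 − 89^1 = 7921 − 89 = 7832.
φ(1671196343) = 46 × 4422 × 7832 = 1593122784.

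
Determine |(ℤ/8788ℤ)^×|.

4056

8788 = 2**2 × 13**3.
φ(8788) = 8788 · (1 − 1/2) · (1 − 1/13)
       = 8788 · 12/26 = 4056.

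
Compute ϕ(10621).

First factor: 10621 = 13 · 19 · 43.
φ(10621) = 10621 · (1 − 1/13) · (1 − 1/19) · (1 − 1/43)
       = 10621 · 9072/10621 = 9072.

9072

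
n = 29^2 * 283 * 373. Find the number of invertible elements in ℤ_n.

φ(88775119) = 88775119 · (1 − 1/29) · (1 − 1/283) · (1 − 1/373)
       = 88775119 · 2937312/3061211 = 85182048.

85182048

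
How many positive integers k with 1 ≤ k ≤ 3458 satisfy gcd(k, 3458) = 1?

Factor 3458: 3458 = 2 × 7 × 13 × 19.
φ(2) = 2 − 1 = 1.
φ(7) = 7 − 1 = 6.
φ(13) = 13 − 1 = 12.
φ(19) = 19 − 1 = 18.
Since φ is multiplicative, φ(3458) = 1 · 6 · 12 · 18 = 1296.

1296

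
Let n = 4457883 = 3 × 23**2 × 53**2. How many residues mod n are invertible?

2789072

φ(4457883) = 4457883 · (1 − 1/3) · (1 − 1/23) · (1 − 1/53)
       = 4457883 · 2288/3657 = 2789072.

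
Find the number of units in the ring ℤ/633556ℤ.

Prime factorization: 633556 = 2**2 · 7 · 11**3 · 17.
φ(2^2) = 2^1·(2−1) = 2·1 = 2.
φ(7) = 7 − 1 = 6.
φ(11^3) = 11^3 − 11^2 = 1331 − 121 = 1210.
φ(17) = 17 − 1 = 16.
φ(633556) = 2 × 6 × 1210 × 16 = 232320.

232320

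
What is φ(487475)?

345600

487475 = 5^2 × 17 × 31 × 37.
φ(487475) = 487475 · (1 − 1/5) · (1 − 1/17) · (1 − 1/31) · (1 − 1/37)
       = 487475 · 69120/97495 = 345600.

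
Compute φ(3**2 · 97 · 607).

349056

φ(529911) = 529911 · (1 − 1/3) · (1 − 1/97) · (1 − 1/607)
       = 529911 · 116352/176637 = 349056.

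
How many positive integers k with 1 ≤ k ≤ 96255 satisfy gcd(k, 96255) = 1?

47520

Prime factorization: 96255 = 3**3 * 5 * 23 * 31.
φ(96255) = 96255 · (1 − 1/3) · (1 − 1/5) · (1 − 1/23) · (1 − 1/31)
       = 96255 · 5280/10695 = 47520.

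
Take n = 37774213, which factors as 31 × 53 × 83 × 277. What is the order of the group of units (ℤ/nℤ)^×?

φ(31) = 31 − 1 = 30.
φ(53) = 53 − 1 = 52.
φ(83) = 83 − 1 = 82.
φ(277) = 277 − 1 = 276.
Multiply: 30 · 52 · 82 · 276 = 35305920.

35305920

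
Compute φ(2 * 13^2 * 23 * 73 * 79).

φ(44832658) = 44832658 · (1 − 1/2) · (1 − 1/13) · (1 − 1/23) · (1 − 1/73) · (1 − 1/79)
       = 44832658 · 1482624/3448666 = 19274112.

19274112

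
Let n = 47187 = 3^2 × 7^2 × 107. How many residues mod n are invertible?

26712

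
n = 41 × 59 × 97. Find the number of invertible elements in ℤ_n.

φ(41) = 41 − 1 = 40.
φ(59) = 59 − 1 = 58.
φ(97) = 97 − 1 = 96.
φ(234643) = 40 × 58 × 96 = 222720.

222720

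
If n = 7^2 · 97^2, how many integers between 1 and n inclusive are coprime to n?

φ(461041) = 461041 · (1 − 1/7) · (1 − 1/97)
       = 461041 · 576/679 = 391104.

391104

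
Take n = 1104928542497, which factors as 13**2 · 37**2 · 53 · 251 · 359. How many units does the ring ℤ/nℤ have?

φ(13^2) = 13^1·(13−1) = 13·12 = 156.
φ(37^2) = 37^1·(37−1) = 37·36 = 1332.
φ(53) = 53 − 1 = 52.
φ(251) = 251 − 1 = 250.
φ(359) = 359 − 1 = 358.
φ(1104928542497) = 156 × 1332 × 52 × 250 × 358 = 967063968000.

967063968000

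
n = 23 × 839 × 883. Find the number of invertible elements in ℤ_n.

φ(17039251) = 17039251 · (1 − 1/23) · (1 − 1/839) · (1 − 1/883)
       = 17039251 · 16260552/17039251 = 16260552.

16260552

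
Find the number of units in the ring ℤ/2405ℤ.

1728

First factor: 2405 = 5 · 13 · 37.
φ(2405) = 2405 · (1 − 1/5) · (1 − 1/13) · (1 − 1/37)
       = 2405 · 1728/2405 = 1728.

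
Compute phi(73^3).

383688

φ(389017) = 389017 · (1 − 1/73)
       = 389017 · 72/73 = 383688.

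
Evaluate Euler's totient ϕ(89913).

Factor 89913: 89913 = 3 * 17 * 41 * 43.
φ(89913) = 89913 · (1 − 1/3) · (1 − 1/17) · (1 − 1/41) · (1 − 1/43)
       = 89913 · 53760/89913 = 53760.

53760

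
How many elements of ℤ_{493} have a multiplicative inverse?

Prime factorization: 493 = 17 × 29.
φ(493) = 493 · (1 − 1/17) · (1 − 1/29)
       = 493 · 448/493 = 448.

448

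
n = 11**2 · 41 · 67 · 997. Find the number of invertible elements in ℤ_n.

φ(331389839) = 331389839 · (1 − 1/11) · (1 − 1/41) · (1 − 1/67) · (1 − 1/997)
       = 331389839 · 26294400/30126349 = 289238400.

289238400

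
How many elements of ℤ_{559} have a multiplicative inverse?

504

First factor: 559 = 13 * 43.
φ(13) = 13 − 1 = 12.
φ(43) = 43 − 1 = 42.
Since φ is multiplicative, φ(559) = 12 · 42 = 504.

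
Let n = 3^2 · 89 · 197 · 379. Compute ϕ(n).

39118464

φ(3^2) = 3^2 − 3^1 = 9 − 3 = 6.
φ(89) = 89 − 1 = 88.
φ(197) = 197 − 1 = 196.
φ(379) = 379 − 1 = 378.
φ(59805063) = 6 × 88 × 196 × 378 = 39118464.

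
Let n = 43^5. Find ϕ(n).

143589642

φ(43^5) = 43^5 − 43^4 = 147008443 − 3418801 = 143589642.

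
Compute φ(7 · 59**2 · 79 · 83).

φ(7) = 7 − 1 = 6.
φ(59^2) = 59^1·(59−1) = 59·58 = 3422.
φ(79) = 79 − 1 = 78.
φ(83) = 83 − 1 = 82.
Since φ is multiplicative, φ(159774419) = 6 · 3422 · 78 · 82 = 131322672.

131322672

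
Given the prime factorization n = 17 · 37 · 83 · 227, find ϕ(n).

10674432

φ(17) = 17 − 1 = 16.
φ(37) = 37 − 1 = 36.
φ(83) = 83 − 1 = 82.
φ(227) = 227 − 1 = 226.
Multiply: 16 · 36 · 82 · 226 = 10674432.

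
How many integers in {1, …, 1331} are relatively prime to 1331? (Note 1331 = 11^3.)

φ(1331) = 1331 · (1 − 1/11)
       = 1331 · 10/11 = 1210.

1210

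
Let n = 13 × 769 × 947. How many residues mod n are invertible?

8718336

φ(9467159) = 9467159 · (1 − 1/13) · (1 − 1/769) · (1 − 1/947)
       = 9467159 · 8718336/9467159 = 8718336.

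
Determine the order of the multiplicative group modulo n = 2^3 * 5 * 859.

φ(2^3) = 2^2·(2−1) = 4·1 = 4.
φ(5) = 5 − 1 = 4.
φ(859) = 859 − 1 = 858.
φ(34360) = 4 × 4 × 858 = 13728.

13728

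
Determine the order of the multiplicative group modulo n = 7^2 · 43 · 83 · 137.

φ(7^2) = 7^2 − 7^1 = 49 − 7 = 42.
φ(43) = 43 − 1 = 42.
φ(83) = 83 − 1 = 82.
φ(137) = 137 − 1 = 136.
Since φ is multiplicative, φ(23958697) = 42 · 42 · 82 · 136 = 19672128.

19672128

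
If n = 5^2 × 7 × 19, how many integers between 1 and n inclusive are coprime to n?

2160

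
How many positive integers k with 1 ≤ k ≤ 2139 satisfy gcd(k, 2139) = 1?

2139 = 3 × 23 × 31.
φ(3) = 3 − 1 = 2.
φ(23) = 23 − 1 = 22.
φ(31) = 31 − 1 = 30.
Multiply: 2 · 22 · 30 = 1320.

1320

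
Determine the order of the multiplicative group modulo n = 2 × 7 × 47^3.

609684

φ(2) = 2 − 1 = 1.
φ(7) = 7 − 1 = 6.
φ(47^3) = 47^3 − 47^2 = 103823 − 2209 = 101614.
Multiply: 1 · 6 · 101614 = 609684.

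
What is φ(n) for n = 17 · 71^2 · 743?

φ(17) = 17 − 1 = 16.
φ(71^2) = 71^1·(71−1) = 71·70 = 4970.
φ(743) = 743 − 1 = 742.
Multiply: 16 · 4970 · 742 = 59003840.

59003840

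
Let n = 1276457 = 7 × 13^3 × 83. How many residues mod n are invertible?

997776

φ(1276457) = 1276457 · (1 − 1/7) · (1 − 1/13) · (1 − 1/83)
       = 1276457 · 5904/7553 = 997776.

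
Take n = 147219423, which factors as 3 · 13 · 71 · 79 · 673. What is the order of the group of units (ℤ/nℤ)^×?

88058880

φ(3) = 3 − 1 = 2.
φ(13) = 13 − 1 = 12.
φ(71) = 71 − 1 = 70.
φ(79) = 79 − 1 = 78.
φ(673) = 673 − 1 = 672.
Since φ is multiplicative, φ(147219423) = 2 · 12 · 70 · 78 · 672 = 88058880.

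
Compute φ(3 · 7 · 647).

φ(13587) = 13587 · (1 − 1/3) · (1 − 1/7) · (1 − 1/647)
       = 13587 · 7752/13587 = 7752.

7752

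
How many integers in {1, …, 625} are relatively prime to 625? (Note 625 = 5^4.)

500

φ(625) = 625 · (1 − 1/5)
       = 625 · 4/5 = 500.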